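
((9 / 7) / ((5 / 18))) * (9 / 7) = 1458 / 245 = 5.95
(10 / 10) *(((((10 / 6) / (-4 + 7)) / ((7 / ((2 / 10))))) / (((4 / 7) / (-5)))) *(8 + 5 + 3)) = -2.22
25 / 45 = 5 / 9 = 0.56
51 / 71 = 0.72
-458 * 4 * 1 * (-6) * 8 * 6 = 527616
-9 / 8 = -1.12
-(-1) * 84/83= 84/83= 1.01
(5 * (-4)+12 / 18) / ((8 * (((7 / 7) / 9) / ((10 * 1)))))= -435 / 2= -217.50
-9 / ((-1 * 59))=9 / 59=0.15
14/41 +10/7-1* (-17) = 5387/287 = 18.77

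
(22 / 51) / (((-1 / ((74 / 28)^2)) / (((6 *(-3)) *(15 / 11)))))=61605 / 833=73.96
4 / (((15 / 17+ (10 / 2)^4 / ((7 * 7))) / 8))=833 / 355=2.35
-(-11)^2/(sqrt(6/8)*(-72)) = 121*sqrt(3)/108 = 1.94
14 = 14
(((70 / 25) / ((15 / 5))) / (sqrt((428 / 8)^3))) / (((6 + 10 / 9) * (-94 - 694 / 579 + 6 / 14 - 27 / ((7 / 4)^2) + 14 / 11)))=-6553701 * sqrt(214) / 29245458408400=-0.00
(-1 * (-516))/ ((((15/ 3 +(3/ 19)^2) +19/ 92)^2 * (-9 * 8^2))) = -2964411787/ 90564060027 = -0.03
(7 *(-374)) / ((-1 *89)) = 2618 / 89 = 29.42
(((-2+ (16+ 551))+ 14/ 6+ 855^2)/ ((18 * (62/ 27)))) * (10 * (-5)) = -884990.73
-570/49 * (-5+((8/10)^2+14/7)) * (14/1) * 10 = 26904/7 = 3843.43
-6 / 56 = -0.11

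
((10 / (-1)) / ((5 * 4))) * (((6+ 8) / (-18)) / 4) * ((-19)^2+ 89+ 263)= 4991 / 72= 69.32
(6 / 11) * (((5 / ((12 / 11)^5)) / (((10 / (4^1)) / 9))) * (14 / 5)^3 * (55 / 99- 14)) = -607645423 / 324000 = -1875.45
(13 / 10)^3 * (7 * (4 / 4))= 15.38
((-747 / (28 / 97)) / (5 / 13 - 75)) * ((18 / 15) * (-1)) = -29133 / 700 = -41.62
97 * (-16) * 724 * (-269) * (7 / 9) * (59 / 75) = 124833921856 / 675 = 184939143.49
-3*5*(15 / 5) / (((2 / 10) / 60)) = -13500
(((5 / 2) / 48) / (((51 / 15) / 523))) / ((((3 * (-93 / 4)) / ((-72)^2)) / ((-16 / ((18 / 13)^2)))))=70709600 / 14229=4969.40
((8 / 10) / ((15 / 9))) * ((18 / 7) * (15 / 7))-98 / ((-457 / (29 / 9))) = 3361514 / 1007685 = 3.34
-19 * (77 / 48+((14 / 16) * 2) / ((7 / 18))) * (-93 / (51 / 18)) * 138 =35723439 / 68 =525344.69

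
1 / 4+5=21 / 4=5.25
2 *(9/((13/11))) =198/13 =15.23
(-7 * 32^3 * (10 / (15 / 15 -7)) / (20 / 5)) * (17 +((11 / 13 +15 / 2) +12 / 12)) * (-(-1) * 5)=491008000 / 39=12589948.72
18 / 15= 6 / 5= 1.20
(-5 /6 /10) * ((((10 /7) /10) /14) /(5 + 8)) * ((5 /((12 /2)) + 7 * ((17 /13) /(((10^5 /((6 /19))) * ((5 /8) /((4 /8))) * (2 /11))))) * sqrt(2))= -77199281 * sqrt(2) /1416051000000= -0.00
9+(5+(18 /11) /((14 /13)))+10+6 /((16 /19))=20109 /616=32.64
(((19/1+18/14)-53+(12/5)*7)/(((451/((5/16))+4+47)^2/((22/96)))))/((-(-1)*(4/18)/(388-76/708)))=-2103307195/737662154656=-0.00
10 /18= 5 /9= 0.56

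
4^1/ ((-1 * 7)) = -4/ 7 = -0.57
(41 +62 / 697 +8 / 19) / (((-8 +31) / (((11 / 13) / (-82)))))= -6046887 / 324691874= -0.02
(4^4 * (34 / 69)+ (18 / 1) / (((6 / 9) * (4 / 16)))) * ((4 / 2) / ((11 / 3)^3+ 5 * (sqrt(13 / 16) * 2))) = 1548261792 / 157534337 - 78518160 * sqrt(13) / 157534337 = 8.03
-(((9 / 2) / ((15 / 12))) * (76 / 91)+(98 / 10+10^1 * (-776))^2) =-136649246931 / 2275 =-60065603.05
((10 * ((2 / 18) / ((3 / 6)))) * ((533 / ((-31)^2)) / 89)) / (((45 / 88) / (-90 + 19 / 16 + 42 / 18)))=-48674626 / 20783547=-2.34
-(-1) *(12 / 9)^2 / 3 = 0.59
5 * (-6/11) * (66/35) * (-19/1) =684/7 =97.71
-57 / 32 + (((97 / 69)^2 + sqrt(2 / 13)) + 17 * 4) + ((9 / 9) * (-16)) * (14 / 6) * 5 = -18049393 / 152352 + sqrt(26) / 13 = -118.08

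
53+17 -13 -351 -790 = -1084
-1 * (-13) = 13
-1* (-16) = 16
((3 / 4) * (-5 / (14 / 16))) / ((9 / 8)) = -80 / 21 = -3.81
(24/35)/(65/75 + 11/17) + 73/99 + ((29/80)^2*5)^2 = 355449428869/219134361600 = 1.62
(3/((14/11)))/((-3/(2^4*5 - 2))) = -429/7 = -61.29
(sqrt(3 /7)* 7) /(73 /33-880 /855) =1881* sqrt(21) /2225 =3.87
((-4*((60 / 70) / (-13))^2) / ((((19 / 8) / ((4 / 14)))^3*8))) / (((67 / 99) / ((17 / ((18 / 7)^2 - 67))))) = 11280384 / 7165866454019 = 0.00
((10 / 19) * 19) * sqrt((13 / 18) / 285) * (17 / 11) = 17 * sqrt(7410) / 1881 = 0.78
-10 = -10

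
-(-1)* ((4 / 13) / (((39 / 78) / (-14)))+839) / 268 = 10795 / 3484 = 3.10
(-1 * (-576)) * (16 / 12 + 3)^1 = 2496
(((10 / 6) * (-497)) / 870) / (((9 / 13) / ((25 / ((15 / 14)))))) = -226135 / 7047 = -32.09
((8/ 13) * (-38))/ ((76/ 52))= -16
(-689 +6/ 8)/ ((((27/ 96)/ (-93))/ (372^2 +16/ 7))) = 661376843776/ 21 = 31494135417.90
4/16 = 1/4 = 0.25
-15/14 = -1.07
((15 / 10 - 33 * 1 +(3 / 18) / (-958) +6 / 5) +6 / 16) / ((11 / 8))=-1720099 / 79035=-21.76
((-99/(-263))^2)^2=96059601/4784350561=0.02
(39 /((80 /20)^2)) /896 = 39 /14336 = 0.00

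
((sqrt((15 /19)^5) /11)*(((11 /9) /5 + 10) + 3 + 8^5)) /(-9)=-183.37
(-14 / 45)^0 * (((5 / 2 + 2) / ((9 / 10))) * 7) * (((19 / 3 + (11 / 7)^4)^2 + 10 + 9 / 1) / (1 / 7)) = 45017753675 / 1058841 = 42516.07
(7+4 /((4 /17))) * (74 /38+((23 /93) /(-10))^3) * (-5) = -233.68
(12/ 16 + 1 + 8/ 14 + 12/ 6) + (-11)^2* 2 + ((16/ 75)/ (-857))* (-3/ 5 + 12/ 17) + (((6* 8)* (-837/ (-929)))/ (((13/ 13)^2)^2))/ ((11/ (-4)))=120159145008039/ 521082138500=230.60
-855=-855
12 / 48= 1 / 4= 0.25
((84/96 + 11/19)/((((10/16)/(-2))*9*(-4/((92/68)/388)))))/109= 0.00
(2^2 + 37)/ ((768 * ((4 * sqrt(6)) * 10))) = 41 * sqrt(6)/ 184320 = 0.00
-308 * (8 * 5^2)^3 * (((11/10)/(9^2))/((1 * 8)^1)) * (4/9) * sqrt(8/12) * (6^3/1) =-10841600000 * sqrt(6)/81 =-327856641.92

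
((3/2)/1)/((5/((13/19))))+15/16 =1737/1520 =1.14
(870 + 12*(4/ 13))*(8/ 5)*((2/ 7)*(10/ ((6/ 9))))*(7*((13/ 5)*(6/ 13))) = 3271104/ 65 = 50324.68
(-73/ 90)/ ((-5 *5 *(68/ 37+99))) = 2701/ 8394750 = 0.00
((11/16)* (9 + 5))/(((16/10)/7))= 2695/64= 42.11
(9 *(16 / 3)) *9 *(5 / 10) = 216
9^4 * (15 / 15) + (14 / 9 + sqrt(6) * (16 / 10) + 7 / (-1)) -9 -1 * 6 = 8 * sqrt(6) / 5 + 58865 / 9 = 6544.47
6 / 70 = 3 / 35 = 0.09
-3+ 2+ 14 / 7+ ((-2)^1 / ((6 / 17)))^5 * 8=-11358613 / 243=-46743.26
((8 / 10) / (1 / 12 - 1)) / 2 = -24 / 55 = -0.44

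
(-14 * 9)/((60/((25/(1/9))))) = -945/2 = -472.50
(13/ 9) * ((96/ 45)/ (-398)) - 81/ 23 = -2180849/ 617895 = -3.53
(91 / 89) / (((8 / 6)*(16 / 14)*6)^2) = 4459 / 364544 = 0.01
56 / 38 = 28 / 19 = 1.47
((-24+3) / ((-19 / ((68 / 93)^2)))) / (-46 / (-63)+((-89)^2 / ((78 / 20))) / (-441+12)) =-315903588 / 2140666901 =-0.15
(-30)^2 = 900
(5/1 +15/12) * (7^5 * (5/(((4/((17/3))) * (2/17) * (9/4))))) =607152875/216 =2810892.94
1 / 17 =0.06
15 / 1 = 15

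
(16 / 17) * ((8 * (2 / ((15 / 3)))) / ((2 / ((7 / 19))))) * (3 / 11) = 2688 / 17765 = 0.15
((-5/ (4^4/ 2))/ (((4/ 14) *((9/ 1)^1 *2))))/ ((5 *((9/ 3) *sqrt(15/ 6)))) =-7 *sqrt(10)/ 69120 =-0.00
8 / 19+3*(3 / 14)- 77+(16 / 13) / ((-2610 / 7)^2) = -447192173539 / 5889060450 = -75.94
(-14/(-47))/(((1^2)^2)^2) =14/47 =0.30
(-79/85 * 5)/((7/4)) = -316/119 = -2.66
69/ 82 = 0.84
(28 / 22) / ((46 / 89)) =623 / 253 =2.46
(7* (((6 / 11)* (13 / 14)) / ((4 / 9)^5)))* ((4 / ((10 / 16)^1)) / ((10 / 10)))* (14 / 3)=5373459 / 880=6106.20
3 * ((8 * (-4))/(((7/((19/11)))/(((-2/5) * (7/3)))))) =1216/55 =22.11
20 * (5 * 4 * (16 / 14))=3200 / 7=457.14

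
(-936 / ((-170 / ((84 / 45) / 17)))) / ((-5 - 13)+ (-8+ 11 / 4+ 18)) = -832 / 7225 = -0.12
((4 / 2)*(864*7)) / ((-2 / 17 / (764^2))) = -60013287936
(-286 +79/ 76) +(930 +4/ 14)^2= 3221805751/ 3724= 865146.55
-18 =-18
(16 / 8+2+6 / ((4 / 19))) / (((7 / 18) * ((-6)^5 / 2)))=-0.02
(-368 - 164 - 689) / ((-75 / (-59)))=-24013 / 25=-960.52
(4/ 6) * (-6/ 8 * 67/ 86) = -67/ 172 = -0.39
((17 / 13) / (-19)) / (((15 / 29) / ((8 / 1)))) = -3944 / 3705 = -1.06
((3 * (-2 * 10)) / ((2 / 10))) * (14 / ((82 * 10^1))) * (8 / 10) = -168 / 41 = -4.10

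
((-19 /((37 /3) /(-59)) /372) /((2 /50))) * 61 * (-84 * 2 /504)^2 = 1709525 /41292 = 41.40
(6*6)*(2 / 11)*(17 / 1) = 1224 / 11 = 111.27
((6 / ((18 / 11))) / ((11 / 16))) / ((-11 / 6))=-32 / 11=-2.91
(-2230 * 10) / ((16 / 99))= -551925 / 4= -137981.25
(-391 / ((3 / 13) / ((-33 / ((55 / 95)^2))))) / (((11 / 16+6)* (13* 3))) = 2258416 / 3531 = 639.60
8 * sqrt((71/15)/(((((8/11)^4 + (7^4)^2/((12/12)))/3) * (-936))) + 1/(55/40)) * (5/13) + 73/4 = 2 * sqrt(381401186366445555576536102690)/470712494529849 + 73/4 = 20.87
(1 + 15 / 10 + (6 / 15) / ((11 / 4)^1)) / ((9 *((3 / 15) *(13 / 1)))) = 97 / 858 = 0.11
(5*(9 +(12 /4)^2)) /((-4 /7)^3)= -15435 /32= -482.34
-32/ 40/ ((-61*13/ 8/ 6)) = 192/ 3965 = 0.05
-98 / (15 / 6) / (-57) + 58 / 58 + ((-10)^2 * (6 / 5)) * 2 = 68881 / 285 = 241.69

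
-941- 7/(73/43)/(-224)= -2198133/2336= -940.98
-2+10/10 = -1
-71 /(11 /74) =-5254 /11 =-477.64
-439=-439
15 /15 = 1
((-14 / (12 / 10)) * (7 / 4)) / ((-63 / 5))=175 / 108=1.62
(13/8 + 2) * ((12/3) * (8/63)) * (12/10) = 232/105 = 2.21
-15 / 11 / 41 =-15 / 451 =-0.03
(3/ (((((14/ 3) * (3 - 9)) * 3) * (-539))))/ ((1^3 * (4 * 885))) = 1/ 53425680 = 0.00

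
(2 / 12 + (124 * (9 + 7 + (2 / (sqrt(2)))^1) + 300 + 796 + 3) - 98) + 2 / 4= 124 * sqrt(2) + 8957 / 3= 3161.03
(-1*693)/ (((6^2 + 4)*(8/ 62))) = -21483/ 160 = -134.27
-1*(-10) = 10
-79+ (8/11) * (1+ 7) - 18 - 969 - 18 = -1078.18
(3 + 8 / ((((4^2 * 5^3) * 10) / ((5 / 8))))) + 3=24001 / 4000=6.00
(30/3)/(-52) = -5/26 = -0.19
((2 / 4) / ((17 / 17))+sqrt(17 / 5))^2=sqrt(85) / 5+73 / 20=5.49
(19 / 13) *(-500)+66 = -664.77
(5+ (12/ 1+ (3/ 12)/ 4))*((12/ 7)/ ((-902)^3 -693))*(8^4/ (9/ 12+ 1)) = -479232/ 5137100507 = -0.00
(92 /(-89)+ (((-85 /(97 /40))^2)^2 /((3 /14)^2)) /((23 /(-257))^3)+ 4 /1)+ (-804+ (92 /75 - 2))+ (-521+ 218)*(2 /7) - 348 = -6924671513730377875594641304 /150987505428117225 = -45862546666.33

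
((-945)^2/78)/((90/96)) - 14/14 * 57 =12155.31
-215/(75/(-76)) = 3268/15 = 217.87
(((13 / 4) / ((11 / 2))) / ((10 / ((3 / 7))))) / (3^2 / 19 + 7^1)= 741 / 218680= 0.00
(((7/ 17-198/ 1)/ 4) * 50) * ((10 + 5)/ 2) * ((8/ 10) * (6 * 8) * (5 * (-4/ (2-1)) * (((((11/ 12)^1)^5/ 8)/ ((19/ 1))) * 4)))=67621288625/ 279072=242307.68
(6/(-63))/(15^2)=-2/4725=-0.00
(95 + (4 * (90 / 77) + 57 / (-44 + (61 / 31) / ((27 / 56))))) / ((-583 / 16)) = -1011054028 / 374974523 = -2.70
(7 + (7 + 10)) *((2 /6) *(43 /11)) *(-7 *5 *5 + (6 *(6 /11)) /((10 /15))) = -5319.21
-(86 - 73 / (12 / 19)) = 355 / 12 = 29.58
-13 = -13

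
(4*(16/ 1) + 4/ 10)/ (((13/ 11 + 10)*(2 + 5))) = 506/ 615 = 0.82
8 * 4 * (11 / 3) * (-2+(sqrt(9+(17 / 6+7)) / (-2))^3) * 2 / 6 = -1243 * sqrt(678) / 81 - 704 / 9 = -477.80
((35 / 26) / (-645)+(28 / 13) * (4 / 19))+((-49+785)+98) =53176247 / 63726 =834.45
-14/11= -1.27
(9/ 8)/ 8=9/ 64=0.14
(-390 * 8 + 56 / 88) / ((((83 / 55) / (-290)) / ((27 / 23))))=1343353950 / 1909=703695.10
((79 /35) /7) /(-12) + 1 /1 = 2861 /2940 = 0.97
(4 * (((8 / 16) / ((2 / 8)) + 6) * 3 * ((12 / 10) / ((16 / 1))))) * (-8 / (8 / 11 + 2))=-528 / 25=-21.12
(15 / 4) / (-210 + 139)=-0.05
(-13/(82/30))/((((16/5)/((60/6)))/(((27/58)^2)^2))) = -2590774875/3711810688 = -0.70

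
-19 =-19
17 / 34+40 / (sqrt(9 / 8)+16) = 12279 / 4078 - 240 * sqrt(2) / 2039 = 2.84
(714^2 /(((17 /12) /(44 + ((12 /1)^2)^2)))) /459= 16291520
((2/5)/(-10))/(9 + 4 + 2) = -1/375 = -0.00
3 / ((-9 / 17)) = -17 / 3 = -5.67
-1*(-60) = 60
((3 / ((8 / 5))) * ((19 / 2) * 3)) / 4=13.36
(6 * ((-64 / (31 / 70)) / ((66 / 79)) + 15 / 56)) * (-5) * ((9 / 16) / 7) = 445248675 / 1069376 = 416.36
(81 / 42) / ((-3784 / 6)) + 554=554.00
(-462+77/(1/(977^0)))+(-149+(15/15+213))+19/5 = -1581/5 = -316.20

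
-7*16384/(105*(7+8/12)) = -16384/115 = -142.47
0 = 0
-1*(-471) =471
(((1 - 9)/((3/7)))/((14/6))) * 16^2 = -2048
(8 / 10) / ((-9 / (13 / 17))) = -52 / 765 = -0.07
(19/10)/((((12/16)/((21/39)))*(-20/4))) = -266/975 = -0.27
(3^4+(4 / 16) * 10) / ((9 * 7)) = 167 / 126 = 1.33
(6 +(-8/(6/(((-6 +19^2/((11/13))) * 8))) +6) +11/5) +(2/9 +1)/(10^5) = -44278619879/9900000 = -4472.59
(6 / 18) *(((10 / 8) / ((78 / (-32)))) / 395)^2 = 16 / 28477683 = 0.00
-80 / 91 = -0.88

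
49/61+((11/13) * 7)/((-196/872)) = -141819/5551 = -25.55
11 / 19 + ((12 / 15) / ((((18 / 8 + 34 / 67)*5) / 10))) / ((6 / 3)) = 61013 / 70205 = 0.87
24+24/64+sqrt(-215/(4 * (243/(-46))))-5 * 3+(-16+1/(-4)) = -3.69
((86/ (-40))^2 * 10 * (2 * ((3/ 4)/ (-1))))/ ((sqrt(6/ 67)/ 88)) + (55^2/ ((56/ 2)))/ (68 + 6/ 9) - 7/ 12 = 17131/ 17304 - 20339 * sqrt(402)/ 20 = -20388.79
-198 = -198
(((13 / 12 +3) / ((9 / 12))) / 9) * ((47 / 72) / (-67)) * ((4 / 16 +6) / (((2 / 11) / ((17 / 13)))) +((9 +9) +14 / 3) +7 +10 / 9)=-163243549 / 365736384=-0.45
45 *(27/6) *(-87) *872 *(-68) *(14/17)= 860297760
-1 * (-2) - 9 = -7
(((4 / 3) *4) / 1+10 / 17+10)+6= 1118 / 51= 21.92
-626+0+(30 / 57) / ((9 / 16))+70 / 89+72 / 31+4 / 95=-77213624 / 124155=-621.91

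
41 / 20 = 2.05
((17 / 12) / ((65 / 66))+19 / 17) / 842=5649 / 1860820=0.00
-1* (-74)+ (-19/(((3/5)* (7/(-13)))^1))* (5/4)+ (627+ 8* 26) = 82531/84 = 982.51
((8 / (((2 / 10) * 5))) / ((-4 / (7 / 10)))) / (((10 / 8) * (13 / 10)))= -56 / 65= -0.86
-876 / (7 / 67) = -8384.57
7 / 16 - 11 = -169 / 16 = -10.56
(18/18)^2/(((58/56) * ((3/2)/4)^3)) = 14336/783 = 18.31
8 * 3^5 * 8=15552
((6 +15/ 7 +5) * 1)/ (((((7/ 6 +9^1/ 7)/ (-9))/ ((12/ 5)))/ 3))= -347.28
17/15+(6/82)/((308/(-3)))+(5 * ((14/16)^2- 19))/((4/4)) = -272883769/3030720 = -90.04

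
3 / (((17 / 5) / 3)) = 45 / 17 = 2.65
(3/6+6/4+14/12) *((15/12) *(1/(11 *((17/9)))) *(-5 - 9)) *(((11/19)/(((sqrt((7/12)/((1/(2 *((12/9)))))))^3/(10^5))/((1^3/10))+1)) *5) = -1196015625000/154912494169+62015625 *sqrt(14)/154912494169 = -7.72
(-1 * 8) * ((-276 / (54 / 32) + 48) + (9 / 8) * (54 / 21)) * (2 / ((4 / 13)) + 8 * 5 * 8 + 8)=6331193 / 21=301485.38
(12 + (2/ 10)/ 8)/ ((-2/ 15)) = -1443/ 16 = -90.19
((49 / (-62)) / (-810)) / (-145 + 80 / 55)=-539 / 79297380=-0.00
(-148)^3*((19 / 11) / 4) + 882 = -15388810 / 11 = -1398982.73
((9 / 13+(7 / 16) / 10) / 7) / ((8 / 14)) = 1531 / 8320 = 0.18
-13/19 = -0.68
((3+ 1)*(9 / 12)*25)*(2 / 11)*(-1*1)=-150 / 11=-13.64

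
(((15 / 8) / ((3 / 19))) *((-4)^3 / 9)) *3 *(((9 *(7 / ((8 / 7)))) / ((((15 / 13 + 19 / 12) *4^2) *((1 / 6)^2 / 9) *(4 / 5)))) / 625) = -1260441 / 6100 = -206.63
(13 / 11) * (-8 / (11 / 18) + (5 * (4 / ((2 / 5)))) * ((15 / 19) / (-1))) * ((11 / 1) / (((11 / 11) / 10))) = -1428180 / 209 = -6833.40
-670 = -670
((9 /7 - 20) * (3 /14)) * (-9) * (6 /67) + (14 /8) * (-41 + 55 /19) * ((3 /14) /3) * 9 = -4944789 /124754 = -39.64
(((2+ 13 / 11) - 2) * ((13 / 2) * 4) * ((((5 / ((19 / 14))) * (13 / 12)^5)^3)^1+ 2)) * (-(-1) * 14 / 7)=375351425694883577572607 / 36326386586905214976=10332.75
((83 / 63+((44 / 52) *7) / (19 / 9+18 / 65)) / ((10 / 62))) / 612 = 470983 / 12241530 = 0.04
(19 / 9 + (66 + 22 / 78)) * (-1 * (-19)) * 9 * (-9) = -105257.08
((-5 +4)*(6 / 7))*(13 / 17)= -78 / 119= -0.66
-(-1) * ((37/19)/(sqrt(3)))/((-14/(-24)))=148 * sqrt(3)/133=1.93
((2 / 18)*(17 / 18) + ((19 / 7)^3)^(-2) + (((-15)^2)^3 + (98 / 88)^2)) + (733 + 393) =84043186931809628977 / 7377546874896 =11391752.35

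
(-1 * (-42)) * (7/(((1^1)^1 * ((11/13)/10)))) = 38220/11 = 3474.55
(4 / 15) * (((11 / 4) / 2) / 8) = 11 / 240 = 0.05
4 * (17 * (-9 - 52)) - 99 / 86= -356827 / 86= -4149.15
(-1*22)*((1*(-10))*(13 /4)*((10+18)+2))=21450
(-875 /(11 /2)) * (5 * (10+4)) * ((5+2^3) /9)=-1592500 /99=-16085.86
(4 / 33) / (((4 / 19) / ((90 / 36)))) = 95 / 66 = 1.44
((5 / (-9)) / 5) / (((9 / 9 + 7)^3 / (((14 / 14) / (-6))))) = 1 / 27648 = 0.00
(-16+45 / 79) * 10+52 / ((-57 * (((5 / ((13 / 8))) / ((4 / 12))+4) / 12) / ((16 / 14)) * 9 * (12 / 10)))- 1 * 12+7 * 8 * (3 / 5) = -8099361034 / 60993135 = -132.79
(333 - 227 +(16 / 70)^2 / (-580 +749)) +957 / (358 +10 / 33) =108.67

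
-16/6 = -8/3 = -2.67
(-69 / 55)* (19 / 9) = -437 / 165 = -2.65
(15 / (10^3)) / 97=3 / 19400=0.00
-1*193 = -193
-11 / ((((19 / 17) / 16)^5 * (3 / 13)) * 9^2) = -212902400229376 / 601692057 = -353839.47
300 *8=2400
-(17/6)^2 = -289/36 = -8.03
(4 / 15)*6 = 8 / 5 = 1.60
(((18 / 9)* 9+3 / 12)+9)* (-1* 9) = -981 / 4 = -245.25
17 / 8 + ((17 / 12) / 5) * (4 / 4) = 289 / 120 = 2.41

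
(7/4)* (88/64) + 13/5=801/160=5.01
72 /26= 36 /13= 2.77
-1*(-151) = 151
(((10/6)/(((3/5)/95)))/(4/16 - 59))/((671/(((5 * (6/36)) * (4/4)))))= -0.01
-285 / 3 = -95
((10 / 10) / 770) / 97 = 0.00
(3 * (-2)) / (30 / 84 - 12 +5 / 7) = 28 / 51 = 0.55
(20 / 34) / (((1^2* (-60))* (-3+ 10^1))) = -1 / 714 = -0.00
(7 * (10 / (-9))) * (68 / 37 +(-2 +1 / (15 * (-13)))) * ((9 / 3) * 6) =33796 / 1443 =23.42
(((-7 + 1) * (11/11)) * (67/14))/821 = -201/5747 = -0.03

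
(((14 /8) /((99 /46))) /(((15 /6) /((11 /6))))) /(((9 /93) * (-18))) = -4991 /14580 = -0.34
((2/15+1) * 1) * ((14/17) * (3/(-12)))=-0.23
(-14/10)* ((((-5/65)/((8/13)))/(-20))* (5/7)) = -1/160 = -0.01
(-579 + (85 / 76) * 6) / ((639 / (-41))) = 297209 / 8094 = 36.72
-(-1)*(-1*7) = -7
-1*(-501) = 501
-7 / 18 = -0.39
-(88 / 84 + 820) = -17242 / 21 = -821.05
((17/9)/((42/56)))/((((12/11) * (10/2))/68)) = 12716/405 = 31.40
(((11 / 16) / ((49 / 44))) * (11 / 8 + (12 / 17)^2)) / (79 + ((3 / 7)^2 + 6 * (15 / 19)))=9956969 / 722546240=0.01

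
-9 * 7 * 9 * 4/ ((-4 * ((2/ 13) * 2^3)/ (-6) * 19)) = -22113/ 152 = -145.48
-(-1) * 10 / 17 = 10 / 17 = 0.59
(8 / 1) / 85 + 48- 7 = 3493 / 85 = 41.09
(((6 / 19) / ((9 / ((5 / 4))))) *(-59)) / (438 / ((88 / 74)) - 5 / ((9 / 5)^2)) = -87615 / 12418267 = -0.01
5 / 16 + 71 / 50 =693 / 400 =1.73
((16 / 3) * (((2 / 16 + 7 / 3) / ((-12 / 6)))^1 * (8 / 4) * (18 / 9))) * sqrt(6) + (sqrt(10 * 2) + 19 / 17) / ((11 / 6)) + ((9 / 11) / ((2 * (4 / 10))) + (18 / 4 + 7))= -236 * sqrt(6) / 9 + 12 * sqrt(5) / 11 + 893 / 68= -48.66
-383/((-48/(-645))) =-82345/16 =-5146.56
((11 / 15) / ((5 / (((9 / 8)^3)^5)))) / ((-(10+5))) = -251644717004571 / 4398046511104000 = -0.06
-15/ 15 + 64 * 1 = 63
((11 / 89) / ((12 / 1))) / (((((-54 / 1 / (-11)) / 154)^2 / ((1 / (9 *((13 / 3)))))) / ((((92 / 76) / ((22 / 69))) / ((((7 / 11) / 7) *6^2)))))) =4174602971 / 13846124448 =0.30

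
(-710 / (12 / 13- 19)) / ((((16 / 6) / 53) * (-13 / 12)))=-33867 / 47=-720.57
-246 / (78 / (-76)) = 3116 / 13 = 239.69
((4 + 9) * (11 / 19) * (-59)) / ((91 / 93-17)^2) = -72971613 / 42181900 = -1.73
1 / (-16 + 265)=1 / 249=0.00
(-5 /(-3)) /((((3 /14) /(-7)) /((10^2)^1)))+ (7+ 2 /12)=-97871 /18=-5437.28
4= 4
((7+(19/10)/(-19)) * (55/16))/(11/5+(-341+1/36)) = -34155/487832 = -0.07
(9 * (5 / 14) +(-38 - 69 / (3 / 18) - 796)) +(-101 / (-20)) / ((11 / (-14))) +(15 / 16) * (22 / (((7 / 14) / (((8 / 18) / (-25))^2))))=-325155587 / 259875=-1251.20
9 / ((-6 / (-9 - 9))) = 27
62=62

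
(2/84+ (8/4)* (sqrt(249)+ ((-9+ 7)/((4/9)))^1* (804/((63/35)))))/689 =-168839/28938+ 2* sqrt(249)/689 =-5.79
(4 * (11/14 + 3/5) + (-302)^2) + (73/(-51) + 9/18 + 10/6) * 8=54273178/595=91215.43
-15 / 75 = -1 / 5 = -0.20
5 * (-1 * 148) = -740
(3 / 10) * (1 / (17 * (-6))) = -1 / 340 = -0.00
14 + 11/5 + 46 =311/5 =62.20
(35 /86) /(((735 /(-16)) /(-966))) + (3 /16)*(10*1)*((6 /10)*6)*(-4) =-793 /43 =-18.44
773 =773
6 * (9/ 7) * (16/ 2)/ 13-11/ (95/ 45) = -801/ 1729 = -0.46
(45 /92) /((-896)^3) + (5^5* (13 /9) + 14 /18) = 896311154966393 /198533185536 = 4514.67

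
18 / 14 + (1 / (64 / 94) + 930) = 208937 / 224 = 932.75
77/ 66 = 7/ 6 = 1.17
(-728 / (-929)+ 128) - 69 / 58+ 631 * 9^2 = 2760837921 / 53882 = 51238.59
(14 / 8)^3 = 343 / 64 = 5.36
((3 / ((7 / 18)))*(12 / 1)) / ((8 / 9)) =729 / 7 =104.14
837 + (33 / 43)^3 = 66583296 / 79507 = 837.45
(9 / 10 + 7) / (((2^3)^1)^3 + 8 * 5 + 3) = 79 / 5550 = 0.01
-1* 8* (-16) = 128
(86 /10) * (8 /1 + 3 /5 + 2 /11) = 20769 /275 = 75.52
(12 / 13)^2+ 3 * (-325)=-164631 / 169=-974.15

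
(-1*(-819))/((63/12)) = 156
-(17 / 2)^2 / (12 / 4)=-289 / 12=-24.08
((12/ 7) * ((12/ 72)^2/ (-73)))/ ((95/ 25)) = -5/ 29127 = -0.00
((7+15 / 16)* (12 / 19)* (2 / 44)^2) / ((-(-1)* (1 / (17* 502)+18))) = 1625727 / 2825250296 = 0.00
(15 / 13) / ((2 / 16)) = 9.23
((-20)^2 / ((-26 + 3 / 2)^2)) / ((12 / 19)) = 7600 / 7203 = 1.06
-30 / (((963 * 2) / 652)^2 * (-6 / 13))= 7.45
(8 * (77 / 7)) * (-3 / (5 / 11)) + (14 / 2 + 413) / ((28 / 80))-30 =2946 / 5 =589.20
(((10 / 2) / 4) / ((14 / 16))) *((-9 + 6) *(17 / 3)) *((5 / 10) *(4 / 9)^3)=-1.07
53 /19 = 2.79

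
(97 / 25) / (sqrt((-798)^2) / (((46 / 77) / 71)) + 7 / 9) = 20079 / 490803950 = 0.00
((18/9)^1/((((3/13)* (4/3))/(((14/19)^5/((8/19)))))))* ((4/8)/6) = 218491/781926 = 0.28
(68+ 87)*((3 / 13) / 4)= 465 / 52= 8.94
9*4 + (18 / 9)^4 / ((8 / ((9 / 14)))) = 261 / 7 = 37.29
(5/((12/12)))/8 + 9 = 77/8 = 9.62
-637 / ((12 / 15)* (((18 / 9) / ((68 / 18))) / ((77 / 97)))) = -4169165 / 3492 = -1193.92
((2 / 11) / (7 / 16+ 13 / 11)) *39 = 4.38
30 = 30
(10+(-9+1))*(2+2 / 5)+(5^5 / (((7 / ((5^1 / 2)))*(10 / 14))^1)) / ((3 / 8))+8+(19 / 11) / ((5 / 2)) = 689726 / 165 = 4180.16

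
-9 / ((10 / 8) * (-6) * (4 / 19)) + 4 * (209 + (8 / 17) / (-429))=61384861 / 72930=841.70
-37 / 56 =-0.66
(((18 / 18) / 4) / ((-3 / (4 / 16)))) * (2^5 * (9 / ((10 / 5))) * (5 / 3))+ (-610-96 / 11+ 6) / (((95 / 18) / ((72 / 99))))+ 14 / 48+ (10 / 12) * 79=-428685 / 18392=-23.31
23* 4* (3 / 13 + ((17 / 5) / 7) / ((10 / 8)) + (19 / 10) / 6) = 587719 / 6825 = 86.11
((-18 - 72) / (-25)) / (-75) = -6 / 125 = -0.05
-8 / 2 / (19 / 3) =-12 / 19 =-0.63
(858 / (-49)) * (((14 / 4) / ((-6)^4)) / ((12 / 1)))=-143 / 36288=-0.00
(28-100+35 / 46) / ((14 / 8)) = -6554 / 161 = -40.71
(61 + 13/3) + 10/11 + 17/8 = 18049/264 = 68.37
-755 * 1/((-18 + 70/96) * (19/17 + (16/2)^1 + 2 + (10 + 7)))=308040/198131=1.55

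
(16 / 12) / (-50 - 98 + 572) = 1 / 318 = 0.00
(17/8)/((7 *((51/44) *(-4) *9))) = -11/1512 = -0.01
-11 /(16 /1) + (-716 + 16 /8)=-11435 /16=-714.69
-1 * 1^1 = -1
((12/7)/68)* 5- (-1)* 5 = 610/119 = 5.13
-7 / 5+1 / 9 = -58 / 45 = -1.29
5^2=25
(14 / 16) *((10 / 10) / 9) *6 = 7 / 12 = 0.58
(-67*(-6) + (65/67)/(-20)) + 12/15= 539687/1340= 402.75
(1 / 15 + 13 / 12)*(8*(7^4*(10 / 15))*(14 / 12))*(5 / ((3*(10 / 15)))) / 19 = 386561 / 171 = 2260.59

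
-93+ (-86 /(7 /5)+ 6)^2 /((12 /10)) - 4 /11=3988991 /1617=2466.91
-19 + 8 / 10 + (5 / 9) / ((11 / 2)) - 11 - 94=-60934 / 495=-123.10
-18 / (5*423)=-2 / 235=-0.01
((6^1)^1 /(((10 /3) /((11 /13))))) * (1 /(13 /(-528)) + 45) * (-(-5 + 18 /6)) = 13.36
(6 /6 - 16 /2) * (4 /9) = -28 /9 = -3.11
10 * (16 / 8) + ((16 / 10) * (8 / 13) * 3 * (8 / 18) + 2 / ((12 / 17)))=3139 / 130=24.15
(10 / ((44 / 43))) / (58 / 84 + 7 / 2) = 4515 / 1936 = 2.33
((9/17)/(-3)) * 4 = -12/17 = -0.71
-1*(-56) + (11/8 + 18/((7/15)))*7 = 2685/8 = 335.62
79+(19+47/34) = 3379/34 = 99.38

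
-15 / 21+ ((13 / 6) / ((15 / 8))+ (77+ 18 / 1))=30064 / 315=95.44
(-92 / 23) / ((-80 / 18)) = 0.90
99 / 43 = 2.30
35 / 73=0.48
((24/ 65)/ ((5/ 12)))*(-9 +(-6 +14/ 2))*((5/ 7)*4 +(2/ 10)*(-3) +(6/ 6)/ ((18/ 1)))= -186496/ 11375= -16.40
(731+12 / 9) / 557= 2197 / 1671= 1.31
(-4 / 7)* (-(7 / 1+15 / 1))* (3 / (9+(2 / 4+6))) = 528 / 217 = 2.43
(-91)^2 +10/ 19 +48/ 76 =157361/ 19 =8282.16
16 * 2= 32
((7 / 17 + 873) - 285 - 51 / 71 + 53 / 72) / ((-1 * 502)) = -51136883 / 43625808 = -1.17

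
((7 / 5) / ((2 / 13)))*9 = 819 / 10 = 81.90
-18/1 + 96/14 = -78/7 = -11.14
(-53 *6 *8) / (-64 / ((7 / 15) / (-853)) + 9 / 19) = -112784 / 5186261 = -0.02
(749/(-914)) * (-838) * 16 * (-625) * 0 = 0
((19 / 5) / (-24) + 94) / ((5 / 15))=11261 / 40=281.52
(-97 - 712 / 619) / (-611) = 60755 / 378209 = 0.16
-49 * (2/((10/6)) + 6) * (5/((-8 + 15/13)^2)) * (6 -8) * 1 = 596232/7921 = 75.27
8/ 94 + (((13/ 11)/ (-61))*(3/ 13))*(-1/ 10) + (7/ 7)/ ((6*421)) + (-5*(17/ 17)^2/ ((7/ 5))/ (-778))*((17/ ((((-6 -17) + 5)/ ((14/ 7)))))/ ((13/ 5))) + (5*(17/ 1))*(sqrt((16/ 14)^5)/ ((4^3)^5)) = 85*sqrt(14)/ 2877292544 + 3494552218411/ 42299572385070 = 0.08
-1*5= -5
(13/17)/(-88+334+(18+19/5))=5/1751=0.00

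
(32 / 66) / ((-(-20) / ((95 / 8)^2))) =1805 / 528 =3.42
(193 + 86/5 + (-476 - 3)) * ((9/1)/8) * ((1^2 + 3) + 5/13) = -86184/65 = -1325.91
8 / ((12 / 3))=2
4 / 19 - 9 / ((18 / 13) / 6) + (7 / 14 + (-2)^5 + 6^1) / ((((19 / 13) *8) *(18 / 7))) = -72299 / 1824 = -39.64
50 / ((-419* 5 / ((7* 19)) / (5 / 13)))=-1.22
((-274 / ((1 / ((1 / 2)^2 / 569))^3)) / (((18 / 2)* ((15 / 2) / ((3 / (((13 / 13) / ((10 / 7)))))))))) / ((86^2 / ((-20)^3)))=34250 / 21459236188383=0.00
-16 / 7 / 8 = -2 / 7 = -0.29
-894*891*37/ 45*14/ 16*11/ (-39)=42025599/ 260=161636.92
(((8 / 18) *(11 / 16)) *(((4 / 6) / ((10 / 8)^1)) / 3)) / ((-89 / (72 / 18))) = -88 / 36045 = -0.00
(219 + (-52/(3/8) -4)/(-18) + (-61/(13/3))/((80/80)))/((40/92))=171833/351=489.55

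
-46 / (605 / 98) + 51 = 26347 / 605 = 43.55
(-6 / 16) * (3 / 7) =-9 / 56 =-0.16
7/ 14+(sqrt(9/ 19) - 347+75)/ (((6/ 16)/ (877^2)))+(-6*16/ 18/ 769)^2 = -5938298266170103/ 10644498+6153032*sqrt(19)/ 19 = -556463298.48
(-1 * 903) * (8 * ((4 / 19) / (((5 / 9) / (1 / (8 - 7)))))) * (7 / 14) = -130032 / 95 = -1368.76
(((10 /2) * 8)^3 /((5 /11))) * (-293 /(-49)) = 41254400 /49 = 841926.53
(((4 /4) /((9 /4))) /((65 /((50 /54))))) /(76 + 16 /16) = 20 /243243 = 0.00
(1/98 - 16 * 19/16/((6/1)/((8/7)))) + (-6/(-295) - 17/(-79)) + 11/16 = -147218527/54813360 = -2.69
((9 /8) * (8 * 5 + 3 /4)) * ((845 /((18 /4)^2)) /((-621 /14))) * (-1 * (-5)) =-4820725 /22356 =-215.63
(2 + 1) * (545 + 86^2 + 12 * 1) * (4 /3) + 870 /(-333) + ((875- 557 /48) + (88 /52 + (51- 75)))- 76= 752079491 /23088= 32574.48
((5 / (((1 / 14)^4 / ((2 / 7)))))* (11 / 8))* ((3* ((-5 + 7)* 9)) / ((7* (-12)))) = -48510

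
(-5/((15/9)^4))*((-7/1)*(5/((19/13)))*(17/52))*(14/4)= 67473/3800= 17.76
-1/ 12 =-0.08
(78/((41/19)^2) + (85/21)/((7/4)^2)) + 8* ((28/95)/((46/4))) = 69079648822/3779501565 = 18.28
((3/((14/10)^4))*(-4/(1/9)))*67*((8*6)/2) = -108540000/2401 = -45206.16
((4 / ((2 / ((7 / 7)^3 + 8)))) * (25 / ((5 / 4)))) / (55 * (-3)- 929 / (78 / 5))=-5616 / 3503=-1.60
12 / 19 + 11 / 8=305 / 152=2.01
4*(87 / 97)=348 / 97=3.59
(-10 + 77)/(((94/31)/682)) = 708257/47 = 15069.30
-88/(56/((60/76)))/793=-165/105469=-0.00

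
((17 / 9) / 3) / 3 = 17 / 81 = 0.21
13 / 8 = 1.62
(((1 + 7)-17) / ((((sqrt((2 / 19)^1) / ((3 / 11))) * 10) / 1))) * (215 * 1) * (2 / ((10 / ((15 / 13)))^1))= -3483 * sqrt(38) / 572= -37.54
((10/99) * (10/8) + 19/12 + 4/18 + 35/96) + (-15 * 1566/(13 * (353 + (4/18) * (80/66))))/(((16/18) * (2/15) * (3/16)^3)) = -9426728435875/1440355488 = -6544.72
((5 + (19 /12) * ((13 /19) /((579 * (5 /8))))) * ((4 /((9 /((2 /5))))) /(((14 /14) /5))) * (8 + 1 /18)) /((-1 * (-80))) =1260079 /2813940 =0.45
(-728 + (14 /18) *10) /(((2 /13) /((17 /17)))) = -42133 /9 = -4681.44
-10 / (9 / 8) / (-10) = 8 / 9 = 0.89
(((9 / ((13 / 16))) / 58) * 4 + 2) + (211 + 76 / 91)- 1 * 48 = 439655 / 2639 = 166.60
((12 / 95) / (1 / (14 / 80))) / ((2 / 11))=0.12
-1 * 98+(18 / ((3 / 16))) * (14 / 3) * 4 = 1694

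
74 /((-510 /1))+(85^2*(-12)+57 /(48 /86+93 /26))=-34063838807 /392955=-86686.36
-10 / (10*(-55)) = 1 / 55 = 0.02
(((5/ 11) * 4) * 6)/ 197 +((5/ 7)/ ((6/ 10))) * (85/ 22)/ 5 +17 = 1636003/ 91014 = 17.98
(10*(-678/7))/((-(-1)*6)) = -1130/7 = -161.43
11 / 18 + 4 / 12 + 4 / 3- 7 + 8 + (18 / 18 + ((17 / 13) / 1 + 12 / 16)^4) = 1461213625 / 65804544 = 22.21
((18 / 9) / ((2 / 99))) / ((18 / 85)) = 935 / 2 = 467.50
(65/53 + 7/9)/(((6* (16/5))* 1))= 1195/11448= 0.10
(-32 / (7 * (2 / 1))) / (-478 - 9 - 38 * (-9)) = 0.02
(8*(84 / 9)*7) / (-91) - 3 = -341 / 39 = -8.74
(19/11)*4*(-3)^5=-18468/11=-1678.91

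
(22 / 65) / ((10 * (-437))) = -11 / 142025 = -0.00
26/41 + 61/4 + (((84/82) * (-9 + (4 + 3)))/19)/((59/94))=2888621/183844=15.71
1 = 1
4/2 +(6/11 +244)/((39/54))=48706/143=340.60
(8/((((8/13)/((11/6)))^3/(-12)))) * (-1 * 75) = 73105175/384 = 190378.06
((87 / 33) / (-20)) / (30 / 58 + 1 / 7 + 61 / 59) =-347333 / 4463580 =-0.08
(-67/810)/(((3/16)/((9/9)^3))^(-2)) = -67/23040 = -0.00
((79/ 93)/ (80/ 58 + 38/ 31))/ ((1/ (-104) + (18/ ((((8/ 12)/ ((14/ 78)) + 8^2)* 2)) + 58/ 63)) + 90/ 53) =10474919364/ 88086262981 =0.12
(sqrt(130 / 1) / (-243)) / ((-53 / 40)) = 40 * sqrt(130) / 12879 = 0.04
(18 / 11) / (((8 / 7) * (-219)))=-21 / 3212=-0.01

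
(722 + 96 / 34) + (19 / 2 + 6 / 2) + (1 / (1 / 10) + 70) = 27789 / 34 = 817.32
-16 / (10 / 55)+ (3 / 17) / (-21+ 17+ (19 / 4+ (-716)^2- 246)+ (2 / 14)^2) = -88.00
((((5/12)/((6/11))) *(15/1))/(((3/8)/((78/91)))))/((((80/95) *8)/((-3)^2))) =15675/448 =34.99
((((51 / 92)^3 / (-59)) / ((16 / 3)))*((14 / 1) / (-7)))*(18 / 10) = 3581577 / 1837703680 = 0.00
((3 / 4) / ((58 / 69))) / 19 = 207 / 4408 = 0.05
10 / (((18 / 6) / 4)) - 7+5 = 34 / 3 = 11.33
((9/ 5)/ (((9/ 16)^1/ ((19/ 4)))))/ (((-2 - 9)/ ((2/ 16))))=-19/ 110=-0.17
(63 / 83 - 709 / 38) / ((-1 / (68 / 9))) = 1919402 / 14193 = 135.24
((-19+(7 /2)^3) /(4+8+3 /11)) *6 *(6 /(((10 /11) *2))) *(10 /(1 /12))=23111 /5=4622.20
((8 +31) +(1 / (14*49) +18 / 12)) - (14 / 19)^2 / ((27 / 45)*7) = 14997016 / 371469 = 40.37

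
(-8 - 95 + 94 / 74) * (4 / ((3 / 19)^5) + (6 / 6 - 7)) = -37274658632 / 8991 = -4145774.51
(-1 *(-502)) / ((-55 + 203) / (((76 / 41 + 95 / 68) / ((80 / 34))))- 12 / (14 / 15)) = 15923691 / 2990245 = 5.33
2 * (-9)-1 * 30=-48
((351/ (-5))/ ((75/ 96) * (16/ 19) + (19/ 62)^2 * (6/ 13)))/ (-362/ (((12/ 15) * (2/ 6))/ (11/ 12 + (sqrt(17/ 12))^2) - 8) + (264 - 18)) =-499894902/ 1457640355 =-0.34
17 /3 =5.67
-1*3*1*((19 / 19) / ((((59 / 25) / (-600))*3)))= 15000 / 59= 254.24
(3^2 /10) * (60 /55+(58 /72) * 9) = 3303 /440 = 7.51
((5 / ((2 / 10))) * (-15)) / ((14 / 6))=-1125 / 7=-160.71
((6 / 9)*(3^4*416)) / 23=22464 / 23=976.70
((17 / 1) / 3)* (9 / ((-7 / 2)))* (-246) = 25092 / 7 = 3584.57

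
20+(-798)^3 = -508169572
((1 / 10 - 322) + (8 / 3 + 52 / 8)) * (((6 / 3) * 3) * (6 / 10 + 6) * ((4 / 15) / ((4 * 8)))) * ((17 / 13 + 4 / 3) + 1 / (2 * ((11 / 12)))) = -6412597 / 19500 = -328.85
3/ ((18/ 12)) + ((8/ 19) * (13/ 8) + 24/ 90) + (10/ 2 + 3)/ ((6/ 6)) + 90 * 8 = 208321/ 285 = 730.95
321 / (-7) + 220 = 1219 / 7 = 174.14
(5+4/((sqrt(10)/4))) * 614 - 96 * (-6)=4912 * sqrt(10)/5+3646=6752.62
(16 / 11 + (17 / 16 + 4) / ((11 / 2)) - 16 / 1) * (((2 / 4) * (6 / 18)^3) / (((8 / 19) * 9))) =-2071 / 31104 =-0.07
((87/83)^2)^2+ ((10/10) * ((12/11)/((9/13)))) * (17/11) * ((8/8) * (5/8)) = 94033811191/34454741046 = 2.73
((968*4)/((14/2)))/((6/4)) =7744/21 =368.76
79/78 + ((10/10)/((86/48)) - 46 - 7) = -172493/3354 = -51.43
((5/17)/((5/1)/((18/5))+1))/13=90/9503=0.01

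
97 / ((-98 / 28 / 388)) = -75272 / 7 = -10753.14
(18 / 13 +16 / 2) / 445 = 122 / 5785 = 0.02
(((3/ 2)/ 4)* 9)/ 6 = 9/ 16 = 0.56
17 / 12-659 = -7891 / 12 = -657.58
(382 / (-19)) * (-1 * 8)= 3056 / 19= 160.84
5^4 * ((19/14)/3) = 11875/42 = 282.74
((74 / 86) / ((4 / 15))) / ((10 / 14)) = 777 / 172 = 4.52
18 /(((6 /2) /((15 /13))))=90 /13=6.92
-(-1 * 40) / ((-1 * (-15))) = 8 / 3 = 2.67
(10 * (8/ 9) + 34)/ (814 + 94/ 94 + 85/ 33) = 2123/ 40470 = 0.05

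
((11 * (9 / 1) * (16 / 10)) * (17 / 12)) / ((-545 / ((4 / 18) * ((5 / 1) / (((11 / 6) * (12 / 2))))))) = -68 / 1635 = -0.04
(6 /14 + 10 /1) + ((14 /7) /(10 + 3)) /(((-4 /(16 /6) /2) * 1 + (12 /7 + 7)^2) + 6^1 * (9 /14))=14705601 /1409863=10.43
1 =1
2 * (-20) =-40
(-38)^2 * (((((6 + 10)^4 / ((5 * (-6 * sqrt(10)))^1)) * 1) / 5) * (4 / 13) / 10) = -47316992 * sqrt(10) / 24375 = -6138.64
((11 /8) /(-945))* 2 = -0.00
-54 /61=-0.89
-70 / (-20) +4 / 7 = 57 / 14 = 4.07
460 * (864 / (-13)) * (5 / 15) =-132480 / 13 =-10190.77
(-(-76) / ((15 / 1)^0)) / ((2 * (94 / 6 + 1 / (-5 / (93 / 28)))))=2.53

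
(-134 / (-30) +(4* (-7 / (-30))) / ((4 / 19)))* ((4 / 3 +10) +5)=4361 / 30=145.37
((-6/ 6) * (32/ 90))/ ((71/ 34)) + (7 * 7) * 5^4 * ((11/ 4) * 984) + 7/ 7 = 264773646401/ 3195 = 82871250.83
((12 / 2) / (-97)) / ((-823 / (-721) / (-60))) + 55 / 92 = 28270225 / 7344452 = 3.85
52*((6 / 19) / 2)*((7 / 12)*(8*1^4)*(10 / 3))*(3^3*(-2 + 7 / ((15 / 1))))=-100464 / 19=-5287.58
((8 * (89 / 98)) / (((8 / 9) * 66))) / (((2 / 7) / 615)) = 164205 / 616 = 266.57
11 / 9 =1.22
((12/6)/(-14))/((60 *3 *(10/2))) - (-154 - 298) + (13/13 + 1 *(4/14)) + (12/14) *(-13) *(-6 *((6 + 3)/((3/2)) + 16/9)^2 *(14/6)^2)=182031613/8100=22473.04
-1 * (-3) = 3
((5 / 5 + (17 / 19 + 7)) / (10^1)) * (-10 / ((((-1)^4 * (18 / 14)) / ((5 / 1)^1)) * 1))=-5915 / 171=-34.59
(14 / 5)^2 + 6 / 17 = 3482 / 425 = 8.19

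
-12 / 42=-2 / 7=-0.29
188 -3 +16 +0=201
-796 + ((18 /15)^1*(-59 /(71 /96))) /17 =-4837844 /6035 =-801.63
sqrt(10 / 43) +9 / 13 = 1.17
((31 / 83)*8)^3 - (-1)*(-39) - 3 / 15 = -35805292 / 2858935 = -12.52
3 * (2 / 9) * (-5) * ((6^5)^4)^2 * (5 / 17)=-222791575647395567797314099609600 / 17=-13105386802787974576312590000000.00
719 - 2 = 717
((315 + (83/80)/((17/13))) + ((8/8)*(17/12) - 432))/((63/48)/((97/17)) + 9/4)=-45429271/981495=-46.29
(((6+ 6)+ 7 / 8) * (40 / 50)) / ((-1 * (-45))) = 103 / 450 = 0.23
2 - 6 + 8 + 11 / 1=15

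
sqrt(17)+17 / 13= 5.43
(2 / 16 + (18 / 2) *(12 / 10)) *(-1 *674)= -147269 / 20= -7363.45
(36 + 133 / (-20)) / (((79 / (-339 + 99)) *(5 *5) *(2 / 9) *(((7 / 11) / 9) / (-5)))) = 3138102 / 2765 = 1134.94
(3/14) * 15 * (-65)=-2925/14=-208.93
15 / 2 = 7.50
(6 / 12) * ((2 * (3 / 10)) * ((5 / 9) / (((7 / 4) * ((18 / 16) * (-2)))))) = -8 / 189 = -0.04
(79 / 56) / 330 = 79 / 18480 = 0.00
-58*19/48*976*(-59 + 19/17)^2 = -21696034944/289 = -75072785.27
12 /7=1.71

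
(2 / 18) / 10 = 0.01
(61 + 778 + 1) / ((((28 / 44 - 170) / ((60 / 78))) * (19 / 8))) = -246400 / 153387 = -1.61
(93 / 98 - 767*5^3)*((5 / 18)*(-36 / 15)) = 9395657 / 147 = 63916.03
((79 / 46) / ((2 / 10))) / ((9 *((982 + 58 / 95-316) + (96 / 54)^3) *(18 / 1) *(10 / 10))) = 337725 / 4283081344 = 0.00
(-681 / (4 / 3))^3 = -8527173507 / 64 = -133237086.05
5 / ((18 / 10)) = 25 / 9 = 2.78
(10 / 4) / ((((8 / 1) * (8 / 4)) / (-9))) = -45 / 32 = -1.41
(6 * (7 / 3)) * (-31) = -434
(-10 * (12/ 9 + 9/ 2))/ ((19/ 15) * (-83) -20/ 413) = 361375/ 651601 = 0.55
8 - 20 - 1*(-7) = -5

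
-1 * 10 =-10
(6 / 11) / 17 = 6 / 187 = 0.03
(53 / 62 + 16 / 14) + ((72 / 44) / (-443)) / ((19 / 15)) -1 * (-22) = 964176425 / 40182758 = 23.99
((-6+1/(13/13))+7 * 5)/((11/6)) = 180/11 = 16.36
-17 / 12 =-1.42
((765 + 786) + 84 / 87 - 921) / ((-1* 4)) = -9149 / 58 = -157.74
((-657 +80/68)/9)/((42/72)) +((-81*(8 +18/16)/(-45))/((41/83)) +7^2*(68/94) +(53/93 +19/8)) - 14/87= -660974560847/12369143220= -53.44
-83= -83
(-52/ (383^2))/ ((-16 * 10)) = 13/ 5867560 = 0.00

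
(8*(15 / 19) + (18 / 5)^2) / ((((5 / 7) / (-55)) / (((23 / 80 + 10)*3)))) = -435168657 / 9500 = -45807.23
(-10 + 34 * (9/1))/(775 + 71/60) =17760/46571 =0.38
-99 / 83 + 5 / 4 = 0.06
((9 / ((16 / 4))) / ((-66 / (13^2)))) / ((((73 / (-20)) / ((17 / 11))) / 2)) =43095 / 8833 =4.88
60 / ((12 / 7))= 35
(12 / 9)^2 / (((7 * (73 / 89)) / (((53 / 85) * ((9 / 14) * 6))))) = 226416 / 304045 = 0.74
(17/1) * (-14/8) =-119/4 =-29.75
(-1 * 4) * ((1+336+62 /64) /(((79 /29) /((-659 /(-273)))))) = -9842165 /8216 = -1197.93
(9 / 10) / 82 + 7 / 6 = 2897 / 2460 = 1.18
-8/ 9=-0.89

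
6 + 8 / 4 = 8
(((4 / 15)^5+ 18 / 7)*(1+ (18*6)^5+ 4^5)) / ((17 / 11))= 2210385286471570714 / 90365625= 24460465873.74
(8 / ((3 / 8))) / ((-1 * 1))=-64 / 3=-21.33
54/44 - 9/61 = 1449/1342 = 1.08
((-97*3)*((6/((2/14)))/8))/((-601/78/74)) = 8818173/601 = 14672.50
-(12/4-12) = 9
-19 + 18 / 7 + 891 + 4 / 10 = 30624 / 35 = 874.97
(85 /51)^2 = 25 /9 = 2.78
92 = 92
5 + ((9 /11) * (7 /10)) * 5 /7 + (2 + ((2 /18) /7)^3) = 40757683 /5501034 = 7.41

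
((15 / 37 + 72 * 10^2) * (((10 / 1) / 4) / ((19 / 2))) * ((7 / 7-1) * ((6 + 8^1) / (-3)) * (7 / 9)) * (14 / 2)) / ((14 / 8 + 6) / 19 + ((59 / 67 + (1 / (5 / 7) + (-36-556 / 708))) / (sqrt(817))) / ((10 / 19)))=0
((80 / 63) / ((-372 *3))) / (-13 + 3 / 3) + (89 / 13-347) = -233176417 / 685503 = -340.15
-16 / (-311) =16 / 311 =0.05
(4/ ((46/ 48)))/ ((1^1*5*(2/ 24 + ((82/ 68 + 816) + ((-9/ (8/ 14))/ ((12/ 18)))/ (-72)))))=313344/ 306900845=0.00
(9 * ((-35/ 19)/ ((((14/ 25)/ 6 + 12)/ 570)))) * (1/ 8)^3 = -354375/ 232192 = -1.53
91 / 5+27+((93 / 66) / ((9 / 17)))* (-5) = 31573 / 990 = 31.89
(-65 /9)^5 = -1160290625 /59049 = -19649.62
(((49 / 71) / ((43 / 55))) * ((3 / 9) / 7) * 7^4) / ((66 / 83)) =6974905 / 54954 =126.92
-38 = -38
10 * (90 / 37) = 900 / 37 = 24.32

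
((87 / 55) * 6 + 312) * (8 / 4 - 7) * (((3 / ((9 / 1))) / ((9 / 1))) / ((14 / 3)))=-421 / 33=-12.76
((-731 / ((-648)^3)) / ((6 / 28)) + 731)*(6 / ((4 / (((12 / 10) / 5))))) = 59671046809 / 226748160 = 263.16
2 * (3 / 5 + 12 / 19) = 2.46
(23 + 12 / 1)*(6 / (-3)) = -70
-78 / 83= -0.94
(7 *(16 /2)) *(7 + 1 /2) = 420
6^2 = 36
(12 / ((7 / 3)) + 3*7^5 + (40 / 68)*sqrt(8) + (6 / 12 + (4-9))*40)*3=60*sqrt(2) / 17 + 1055169 / 7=150743.42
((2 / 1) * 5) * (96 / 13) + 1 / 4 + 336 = 21325 / 52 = 410.10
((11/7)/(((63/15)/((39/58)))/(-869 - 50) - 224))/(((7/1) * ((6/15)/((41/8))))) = -134702425/10490740064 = -0.01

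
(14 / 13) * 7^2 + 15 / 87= 19959 / 377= 52.94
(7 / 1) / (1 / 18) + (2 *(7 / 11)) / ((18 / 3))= 4165 / 33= 126.21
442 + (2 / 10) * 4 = 442.80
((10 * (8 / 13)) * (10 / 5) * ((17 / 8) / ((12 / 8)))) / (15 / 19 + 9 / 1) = 6460 / 3627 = 1.78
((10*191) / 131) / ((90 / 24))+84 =34540 / 393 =87.89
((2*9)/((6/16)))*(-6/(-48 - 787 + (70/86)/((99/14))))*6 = 7356096/3554105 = 2.07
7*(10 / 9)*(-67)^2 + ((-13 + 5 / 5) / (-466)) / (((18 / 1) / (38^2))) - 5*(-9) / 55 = 805438015 / 23067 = 34917.33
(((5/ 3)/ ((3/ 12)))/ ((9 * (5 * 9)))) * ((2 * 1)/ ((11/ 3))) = 8/ 891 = 0.01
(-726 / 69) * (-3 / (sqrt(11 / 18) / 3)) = 594 * sqrt(22) / 23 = 121.14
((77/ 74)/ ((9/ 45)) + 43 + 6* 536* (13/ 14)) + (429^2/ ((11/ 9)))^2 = 11745151826703/ 518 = 22674038275.49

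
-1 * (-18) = 18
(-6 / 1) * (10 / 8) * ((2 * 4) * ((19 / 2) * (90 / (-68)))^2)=-10965375 / 1156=-9485.62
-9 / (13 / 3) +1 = -14 / 13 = -1.08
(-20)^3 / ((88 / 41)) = -41000 / 11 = -3727.27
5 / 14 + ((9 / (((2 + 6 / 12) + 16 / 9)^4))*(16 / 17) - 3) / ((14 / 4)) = -4122745703 / 8366423758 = -0.49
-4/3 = -1.33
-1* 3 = -3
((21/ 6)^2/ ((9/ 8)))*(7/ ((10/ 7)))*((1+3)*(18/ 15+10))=537824/ 225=2390.33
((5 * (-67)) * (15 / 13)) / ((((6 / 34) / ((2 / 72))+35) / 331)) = -28275675 / 9139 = -3093.96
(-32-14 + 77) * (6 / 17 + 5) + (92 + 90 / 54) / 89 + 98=1202806 / 4539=264.99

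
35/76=0.46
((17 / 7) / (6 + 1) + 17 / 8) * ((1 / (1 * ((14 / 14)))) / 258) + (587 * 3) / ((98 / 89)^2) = 2399223359 / 1651888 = 1452.41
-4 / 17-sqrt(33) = -5.98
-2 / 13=-0.15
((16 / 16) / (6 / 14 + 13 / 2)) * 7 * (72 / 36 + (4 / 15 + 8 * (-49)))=-393.75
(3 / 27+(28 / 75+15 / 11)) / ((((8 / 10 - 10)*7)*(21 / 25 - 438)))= 11435 / 174197331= 0.00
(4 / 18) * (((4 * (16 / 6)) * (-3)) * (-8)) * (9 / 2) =256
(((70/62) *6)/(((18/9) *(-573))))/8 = -35/47368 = -0.00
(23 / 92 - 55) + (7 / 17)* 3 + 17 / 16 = -14267 / 272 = -52.45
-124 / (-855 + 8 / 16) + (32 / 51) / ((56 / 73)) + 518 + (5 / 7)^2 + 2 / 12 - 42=4079800475 / 8541582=477.64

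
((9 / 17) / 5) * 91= 819 / 85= 9.64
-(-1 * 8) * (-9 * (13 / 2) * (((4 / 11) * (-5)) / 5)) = 1872 / 11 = 170.18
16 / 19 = 0.84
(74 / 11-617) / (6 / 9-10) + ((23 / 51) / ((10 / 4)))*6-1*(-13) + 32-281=-634047 / 3740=-169.53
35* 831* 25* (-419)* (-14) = 4265315250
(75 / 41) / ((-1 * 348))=-25 / 4756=-0.01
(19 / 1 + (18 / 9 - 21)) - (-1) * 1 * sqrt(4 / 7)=2 * sqrt(7) / 7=0.76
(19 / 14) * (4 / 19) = 2 / 7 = 0.29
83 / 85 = 0.98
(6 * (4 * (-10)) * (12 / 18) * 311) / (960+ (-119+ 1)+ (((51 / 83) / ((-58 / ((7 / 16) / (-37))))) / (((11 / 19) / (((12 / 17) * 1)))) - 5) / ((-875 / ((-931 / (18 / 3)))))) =-292484005440000 / 4943975174521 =-59.16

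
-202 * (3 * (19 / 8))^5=-60770897757 / 16384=-3709161.24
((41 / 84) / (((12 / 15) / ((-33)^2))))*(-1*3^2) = -669735 / 112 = -5979.78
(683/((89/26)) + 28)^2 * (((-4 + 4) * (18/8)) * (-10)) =0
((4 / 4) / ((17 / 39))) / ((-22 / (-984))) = 102.61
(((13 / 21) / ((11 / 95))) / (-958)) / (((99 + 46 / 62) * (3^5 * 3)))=-38285 / 498820740264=-0.00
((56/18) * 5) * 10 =155.56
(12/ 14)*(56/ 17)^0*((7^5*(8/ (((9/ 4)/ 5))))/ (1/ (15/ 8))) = 480200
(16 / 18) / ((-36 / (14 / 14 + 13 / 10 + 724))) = -269 / 15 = -17.93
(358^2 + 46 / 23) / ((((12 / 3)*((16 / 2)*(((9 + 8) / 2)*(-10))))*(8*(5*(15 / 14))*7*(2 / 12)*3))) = -21361 / 68000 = -0.31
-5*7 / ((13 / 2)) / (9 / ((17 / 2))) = -595 / 117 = -5.09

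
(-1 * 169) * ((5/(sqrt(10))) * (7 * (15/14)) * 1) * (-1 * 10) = 12675 * sqrt(10)/2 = 20040.93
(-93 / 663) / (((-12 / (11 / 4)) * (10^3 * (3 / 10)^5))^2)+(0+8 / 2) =4.00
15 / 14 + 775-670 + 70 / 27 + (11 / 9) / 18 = 61651 / 567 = 108.73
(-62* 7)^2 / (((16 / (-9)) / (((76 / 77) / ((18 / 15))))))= -1917195 / 22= -87145.23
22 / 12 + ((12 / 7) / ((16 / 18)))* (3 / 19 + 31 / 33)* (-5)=-76787 / 8778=-8.75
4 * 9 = 36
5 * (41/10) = 41/2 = 20.50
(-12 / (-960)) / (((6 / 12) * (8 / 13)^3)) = 2197 / 20480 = 0.11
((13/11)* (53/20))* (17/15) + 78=269113/3300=81.55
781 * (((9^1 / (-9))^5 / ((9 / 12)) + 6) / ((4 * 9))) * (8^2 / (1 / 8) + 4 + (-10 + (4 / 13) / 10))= 29970094 / 585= 51230.93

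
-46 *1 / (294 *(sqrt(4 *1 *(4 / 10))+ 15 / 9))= -575 / 2597+ 138 *sqrt(10) / 2597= -0.05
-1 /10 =-0.10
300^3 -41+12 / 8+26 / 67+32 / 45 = 26999961.60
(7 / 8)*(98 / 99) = 343 / 396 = 0.87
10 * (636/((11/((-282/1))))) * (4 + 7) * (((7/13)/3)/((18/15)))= -3487400/13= -268261.54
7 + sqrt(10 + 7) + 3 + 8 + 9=sqrt(17) + 27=31.12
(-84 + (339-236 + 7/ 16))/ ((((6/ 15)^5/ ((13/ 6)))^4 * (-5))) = -169419689178466796875/ 21743271936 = -7791821289.69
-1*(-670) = 670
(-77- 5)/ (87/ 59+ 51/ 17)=-18.33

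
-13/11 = -1.18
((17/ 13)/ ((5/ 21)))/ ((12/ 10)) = 119/ 26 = 4.58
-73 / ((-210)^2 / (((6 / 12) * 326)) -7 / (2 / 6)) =-0.29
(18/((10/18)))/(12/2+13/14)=2268/485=4.68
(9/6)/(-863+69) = -3/1588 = -0.00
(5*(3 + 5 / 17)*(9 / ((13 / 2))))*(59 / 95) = 59472 / 4199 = 14.16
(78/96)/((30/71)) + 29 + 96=126.92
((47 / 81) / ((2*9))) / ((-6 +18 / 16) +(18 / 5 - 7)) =-940 / 241299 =-0.00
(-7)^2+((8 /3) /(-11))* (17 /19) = 30587 /627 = 48.78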